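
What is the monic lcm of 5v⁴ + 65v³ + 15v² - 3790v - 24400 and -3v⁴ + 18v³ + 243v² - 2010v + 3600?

Apply the Euclidean algorithm:
  5v⁴ + 65v³ + 15v² - 3790v - 24400 = (-5/3)(-3v⁴ + 18v³ + 243v² - 2010v + 3600) + (95v³ + 420v² - 7140v - 18400)
  -3v⁴ + 18v³ + 243v² - 2010v + 3600 = (-(3/95)v + 594/1805)(95v³ + 420v² - 7140v - 18400) + (-(43569/361)v² - (87138/361)v + 3485520/361)
  95v³ + 420v² - 7140v - 18400 = (-(34295/43569)v - 83030/43569)(-(43569/361)v² - (87138/361)v + 3485520/361) + (0)
Last nonzero remainder: -(43569/361)v² - (87138/361)v + 3485520/361. Dividing through by -43569/361 gives the monic gcd v² + 2v - 80.
Then lcm(f, g) = f·g / gcd(f, g); expanding and making the result monic gives the answer.

v⁶ + 5v⁵ - 86v⁴ - 587v³ + 1229v² + 27670v - 73200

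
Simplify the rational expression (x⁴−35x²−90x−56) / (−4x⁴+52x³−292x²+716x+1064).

(−x²−6x−8)/(4x²−28x+152)

Euclidean algorithm in ℚ[x]:
  x⁴−35x²−90x−56 = (−1/4)(−4x⁴+52x³−292x²+716x+1064) + (13x³−108x²+89x+210)
  −4x⁴+52x³−292x²+716x+1064 = (−(4/13)x+244/169)(13x³−108x²+89x+210) + (−(18368/169)x²+(110208/169)x+128576/169)
  13x³−108x²+89x+210 = (−(2197/18368)x+2535/9184)(−(18368/169)x²+(110208/169)x+128576/169) + (0)
Last nonzero remainder: −(18368/169)x²+(110208/169)x+128576/169. Dividing through by −18368/169 gives the monic gcd x²−6x−7.
Cancel x²−6x−7 from numerator and denominator to get the reduced form.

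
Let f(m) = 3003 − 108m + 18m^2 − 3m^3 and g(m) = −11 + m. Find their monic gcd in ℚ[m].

−11 + m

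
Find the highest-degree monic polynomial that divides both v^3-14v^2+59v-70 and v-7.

Euclidean algorithm in ℚ[v]:
  v^3-14v^2+59v-70 = (v^2-7v+10)(v-7) + (0)
The last nonzero remainder v-7 is already monic.

v-7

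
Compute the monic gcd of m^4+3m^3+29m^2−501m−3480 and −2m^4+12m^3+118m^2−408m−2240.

m^2−3m−40

Euclidean algorithm in ℚ[m]:
  m^4+3m^3+29m^2−501m−3480 = (−1/2)(−2m^4+12m^3+118m^2−408m−2240) + (9m^3+88m^2−705m−4600)
  −2m^4+12m^3+118m^2−408m−2240 = (−(2/9)m+284/81)(9m^3+88m^2−705m−4600) + (−(28124/81)m^2+(28124/27)m+1124960/81)
  9m^3+88m^2−705m−4600 = (−(729/28124)m−9315/28124)(−(28124/81)m^2+(28124/27)m+1124960/81) + (0)
Last nonzero remainder: −(28124/81)m^2+(28124/27)m+1124960/81. Dividing through by −28124/81 gives the monic gcd m^2−3m−40.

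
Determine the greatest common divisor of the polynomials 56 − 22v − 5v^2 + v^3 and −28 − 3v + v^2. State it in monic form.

Apply the Euclidean algorithm:
  v^3 − 5v^2 − 22v + 56 = (v − 2)(v^2 − 3v − 28) + (0)
The last nonzero remainder v^2 − 3v − 28 is already monic.

−28 − 3v + v^2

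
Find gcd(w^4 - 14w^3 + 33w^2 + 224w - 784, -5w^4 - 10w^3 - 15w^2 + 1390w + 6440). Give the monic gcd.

w^2 - 3w - 28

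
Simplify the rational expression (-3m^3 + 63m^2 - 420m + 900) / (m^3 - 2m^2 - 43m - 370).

(-3m^2 + 33m - 90)/(m^2 + 8m + 37)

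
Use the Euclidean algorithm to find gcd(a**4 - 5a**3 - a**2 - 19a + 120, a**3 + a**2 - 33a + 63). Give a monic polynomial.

a - 3

By polynomial division,
  a**4 - 5a**3 - a**2 - 19a + 120 = (a - 6)(a**3 + a**2 - 33a + 63) + (38a**2 - 280a + 498)
  a**3 + a**2 - 33a + 63 = ((1/38)a + 159/722)(38a**2 - 280a + 498) + ((5616/361)a - 16848/361)
  38a**2 - 280a + 498 = ((6859/2808)a - 29963/2808)((5616/361)a - 16848/361) + (0)
Last nonzero remainder: (5616/361)a - 16848/361. Dividing through by 5616/361 gives the monic gcd a - 3.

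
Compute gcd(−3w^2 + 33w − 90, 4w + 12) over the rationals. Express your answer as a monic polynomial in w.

1

Repeated division with remainder:
  −3w^2 + 33w − 90 = (−(3/4)w + 21/2)(4w + 12) + (−216)
  4w + 12 = (−(1/54)w − 1/18)(−216) + (0)
The last nonzero remainder is the constant −216, so the polynomials are coprime and gcd = 1.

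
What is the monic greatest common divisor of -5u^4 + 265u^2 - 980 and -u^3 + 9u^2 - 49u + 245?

Repeated division with remainder:
  -5u^4 + 265u^2 - 980 = (5u + 45)(-u^3 + 9u^2 - 49u + 245) + (105u^2 + 980u - 12005)
  -u^3 + 9u^2 - 49u + 245 = (-(1/105)u + 11/63)(105u^2 + 980u - 12005) + (-(3010/9)u + 21070/9)
  105u^2 + 980u - 12005 = (-(27/86)u - 441/86)(-(3010/9)u + 21070/9) + (0)
Last nonzero remainder: -(3010/9)u + 21070/9. Dividing through by -3010/9 gives the monic gcd u - 7.

u - 7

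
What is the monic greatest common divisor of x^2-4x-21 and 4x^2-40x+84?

Euclidean algorithm in ℚ[x]:
  x^2-4x-21 = (1/4)(4x^2-40x+84) + (6x-42)
  4x^2-40x+84 = ((2/3)x-2)(6x-42) + (0)
Last nonzero remainder: 6x-42. Dividing through by 6 gives the monic gcd x-7.

x-7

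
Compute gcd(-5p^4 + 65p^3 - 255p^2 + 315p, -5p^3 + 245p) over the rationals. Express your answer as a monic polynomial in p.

p^2 - 7p

Repeated division with remainder:
  -5p^4 + 65p^3 - 255p^2 + 315p = (p - 13)(-5p^3 + 245p) + (-500p^2 + 3500p)
  -5p^3 + 245p = ((1/100)p + 7/100)(-500p^2 + 3500p) + (0)
Last nonzero remainder: -500p^2 + 3500p. Dividing through by -500 gives the monic gcd p^2 - 7p.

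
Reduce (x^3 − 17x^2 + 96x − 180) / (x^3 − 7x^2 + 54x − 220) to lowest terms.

Euclidean algorithm in ℚ[x]:
  x^3 − 17x^2 + 96x − 180 = (x^3 − 7x^2 + 54x − 220) + (−10x^2 + 42x + 40)
  x^3 − 7x^2 + 54x − 220 = (−(1/10)x + 7/25)(−10x^2 + 42x + 40) + ((1156/25)x − 1156/5)
  −10x^2 + 42x + 40 = (−(125/578)x − 50/289)((1156/25)x − 1156/5) + (0)
Last nonzero remainder: (1156/25)x − 1156/5. Dividing through by 1156/25 gives the monic gcd x − 5.
Cancel x − 5 from numerator and denominator to get the reduced form.

(x^2 − 12x + 36)/(x^2 − 2x + 44)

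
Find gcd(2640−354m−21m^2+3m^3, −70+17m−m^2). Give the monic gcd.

By polynomial division,
  3m^3−21m^2−354m+2640 = (−3m−30)(−m^2+17m−70) + (−54m+540)
  −m^2+17m−70 = ((1/54)m−7/54)(−54m+540) + (0)
Last nonzero remainder: −54m+540. Dividing through by −54 gives the monic gcd m−10.

−10+m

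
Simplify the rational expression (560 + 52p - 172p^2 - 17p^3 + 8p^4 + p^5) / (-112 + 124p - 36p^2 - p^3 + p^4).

(10 + 7p + p^2)/(-2 + p)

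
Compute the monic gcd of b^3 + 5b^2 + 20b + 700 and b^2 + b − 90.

b + 10

Repeated division with remainder:
  b^3 + 5b^2 + 20b + 700 = (b + 4)(b^2 + b − 90) + (106b + 1060)
  b^2 + b − 90 = ((1/106)b − 9/106)(106b + 1060) + (0)
Last nonzero remainder: 106b + 1060. Dividing through by 106 gives the monic gcd b + 10.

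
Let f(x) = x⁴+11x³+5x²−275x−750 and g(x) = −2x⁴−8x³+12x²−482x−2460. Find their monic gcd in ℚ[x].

x²+11x+30

Repeated division with remainder:
  x⁴+11x³+5x²−275x−750 = (−1/2)(−2x⁴−8x³+12x²−482x−2460) + (7x³+11x²−516x−1980)
  −2x⁴−8x³+12x²−482x−2460 = (−(2/7)x−34/49)(7x³+11x²−516x−1980) + (−(6262/49)x²−(68882/49)x−187860/49)
  7x³+11x²−516x−1980 = (−(343/6262)x+1617/3131)(−(6262/49)x²−(68882/49)x−187860/49) + (0)
Last nonzero remainder: −(6262/49)x²−(68882/49)x−187860/49. Dividing through by −6262/49 gives the monic gcd x²+11x+30.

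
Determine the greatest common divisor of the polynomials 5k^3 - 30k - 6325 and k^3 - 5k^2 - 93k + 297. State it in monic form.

k - 11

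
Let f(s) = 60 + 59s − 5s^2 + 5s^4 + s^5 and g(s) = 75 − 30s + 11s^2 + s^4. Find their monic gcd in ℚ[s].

5 − 3s + s^2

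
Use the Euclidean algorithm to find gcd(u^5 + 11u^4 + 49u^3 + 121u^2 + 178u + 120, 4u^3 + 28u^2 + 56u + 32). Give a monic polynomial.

By polynomial division,
  u^5 + 11u^4 + 49u^3 + 121u^2 + 178u + 120 = ((1/4)u^2 + u + 7/4)(4u^3 + 28u^2 + 56u + 32) + (8u^2 + 48u + 64)
  4u^3 + 28u^2 + 56u + 32 = ((1/2)u + 1/2)(8u^2 + 48u + 64) + (0)
Last nonzero remainder: 8u^2 + 48u + 64. Dividing through by 8 gives the monic gcd u^2 + 6u + 8.

u^2 + 6u + 8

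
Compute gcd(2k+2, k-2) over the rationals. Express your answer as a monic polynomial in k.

1

Euclidean algorithm in ℚ[k]:
  2k+2 = (2)(k-2) + (6)
  k-2 = ((1/6)k-1/3)(6) + (0)
The last nonzero remainder is the constant 6, so the polynomials are coprime and gcd = 1.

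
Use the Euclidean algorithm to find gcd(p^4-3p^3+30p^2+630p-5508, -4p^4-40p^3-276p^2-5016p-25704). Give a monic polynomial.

p^3+3p^2+48p+918

Apply the Euclidean algorithm:
  p^4-3p^3+30p^2+630p-5508 = (-1/4)(-4p^4-40p^3-276p^2-5016p-25704) + (-13p^3-39p^2-624p-11934)
  -4p^4-40p^3-276p^2-5016p-25704 = ((4/13)p+28/13)(-13p^3-39p^2-624p-11934) + (0)
Last nonzero remainder: -13p^3-39p^2-624p-11934. Dividing through by -13 gives the monic gcd p^3+3p^2+48p+918.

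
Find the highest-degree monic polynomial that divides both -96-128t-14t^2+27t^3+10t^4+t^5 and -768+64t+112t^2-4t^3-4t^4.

Euclidean algorithm in ℚ[t]:
  t^5+10t^4+27t^3-14t^2-128t-96 = (-(1/4)t-9/4)(-4t^4-4t^3+112t^2+64t-768) + (46t^3+254t^2-176t-1824)
  -4t^4-4t^3+112t^2+64t-768 = (-(2/23)t+208/529)(46t^3+254t^2-176t-1824) + (-(1680/529)t^2-(13440/529)t-26880/529)
  46t^3+254t^2-176t-1824 = (-(12167/840)t+10051/280)(-(1680/529)t^2-(13440/529)t-26880/529) + (0)
Last nonzero remainder: -(1680/529)t^2-(13440/529)t-26880/529. Dividing through by -1680/529 gives the monic gcd t^2+8t+16.

16+8t+t^2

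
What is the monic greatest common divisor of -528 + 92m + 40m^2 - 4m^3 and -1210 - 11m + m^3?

-11 + m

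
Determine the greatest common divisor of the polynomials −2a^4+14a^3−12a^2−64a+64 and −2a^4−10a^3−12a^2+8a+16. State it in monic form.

a^2+a−2

Apply the Euclidean algorithm:
  −2a^4+14a^3−12a^2−64a+64 = (−2a^4−10a^3−12a^2+8a+16) + (24a^3−72a+48)
  −2a^4−10a^3−12a^2+8a+16 = (−(1/12)a−5/12)(24a^3−72a+48) + (−18a^2−18a+36)
  24a^3−72a+48 = (−(4/3)a+4/3)(−18a^2−18a+36) + (0)
Last nonzero remainder: −18a^2−18a+36. Dividing through by −18 gives the monic gcd a^2+a−2.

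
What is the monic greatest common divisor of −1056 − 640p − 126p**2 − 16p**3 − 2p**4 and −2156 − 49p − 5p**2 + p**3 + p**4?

Euclidean algorithm in ℚ[p]:
  −2p**4 − 16p**3 − 126p**2 − 640p − 1056 = (−2)(p**4 + p**3 − 5p**2 − 49p − 2156) + (−14p**3 − 136p**2 − 738p − 5368)
  p**4 + p**3 − 5p**2 − 49p − 2156 = (−(1/14)p + 61/98)(−14p**3 − 136p**2 − 738p − 5368) + ((1320/49)p**2 + (1320/49)p + 58080/49)
  −14p**3 − 136p**2 − 738p − 5368 = (−(343/660)p − 2989/660)((1320/49)p**2 + (1320/49)p + 58080/49) + (0)
Last nonzero remainder: (1320/49)p**2 + (1320/49)p + 58080/49. Dividing through by 1320/49 gives the monic gcd p**2 + p + 44.

44 + p + p**2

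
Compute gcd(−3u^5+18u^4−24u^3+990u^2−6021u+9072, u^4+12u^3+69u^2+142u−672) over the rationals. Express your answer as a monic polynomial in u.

Repeated division with remainder:
  −3u^5+18u^4−24u^3+990u^2−6021u+9072 = (−3u+54)(u^4+12u^3+69u^2+142u−672) + (−465u^3−2310u^2−15705u+45360)
  u^4+12u^3+69u^2+142u−672 = (−(1/465)u−218/14415)(−465u^3−2310u^2−15705u+45360) + ((280/961)u^2+(1960/961)u+13440/961)
  −465u^3−2310u^2−15705u+45360 = (−(89373/56)u+25947/8)((280/961)u^2+(1960/961)u+13440/961) + (0)
Last nonzero remainder: (280/961)u^2+(1960/961)u+13440/961. Dividing through by 280/961 gives the monic gcd u^2+7u+48.

u^2+7u+48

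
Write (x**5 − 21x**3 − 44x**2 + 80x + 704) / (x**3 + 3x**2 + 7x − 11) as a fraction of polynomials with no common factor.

Apply the Euclidean algorithm:
  x**5 − 21x**3 − 44x**2 + 80x + 704 = (x**2 − 3x − 19)(x**3 + 3x**2 + 7x − 11) + (45x**2 + 180x + 495)
  x**3 + 3x**2 + 7x − 11 = ((1/45)x − 1/45)(45x**2 + 180x + 495) + (0)
Last nonzero remainder: 45x**2 + 180x + 495. Dividing through by 45 gives the monic gcd x**2 + 4x + 11.
Cancel x**2 + 4x + 11 from numerator and denominator to get the reduced form.

(x**3 − 4x**2 − 16x + 64)/(x − 1)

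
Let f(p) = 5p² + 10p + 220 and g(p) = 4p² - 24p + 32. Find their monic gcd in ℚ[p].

By polynomial division,
  5p² + 10p + 220 = (5/4)(4p² - 24p + 32) + (40p + 180)
  4p² - 24p + 32 = ((1/10)p - 21/20)(40p + 180) + (221)
  40p + 180 = ((40/221)p + 180/221)(221) + (0)
The last nonzero remainder is the constant 221, so the polynomials are coprime and gcd = 1.

1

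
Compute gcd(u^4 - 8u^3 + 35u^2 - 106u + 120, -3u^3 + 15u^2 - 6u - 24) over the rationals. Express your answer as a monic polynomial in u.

Euclidean algorithm in ℚ[u]:
  u^4 - 8u^3 + 35u^2 - 106u + 120 = (-(1/3)u + 1)(-3u^3 + 15u^2 - 6u - 24) + (18u^2 - 108u + 144)
  -3u^3 + 15u^2 - 6u - 24 = (-(1/6)u - 1/6)(18u^2 - 108u + 144) + (0)
Last nonzero remainder: 18u^2 - 108u + 144. Dividing through by 18 gives the monic gcd u^2 - 6u + 8.

u^2 - 6u + 8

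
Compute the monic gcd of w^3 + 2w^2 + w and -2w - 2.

Apply the Euclidean algorithm:
  w^3 + 2w^2 + w = (-(1/2)w^2 - (1/2)w)(-2w - 2) + (0)
Last nonzero remainder: -2w - 2. Dividing through by -2 gives the monic gcd w + 1.

w + 1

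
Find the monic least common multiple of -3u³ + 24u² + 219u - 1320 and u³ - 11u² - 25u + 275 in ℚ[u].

Repeated division with remainder:
  -3u³ + 24u² + 219u - 1320 = (-3)(u³ - 11u² - 25u + 275) + (-9u² + 144u - 495)
  u³ - 11u² - 25u + 275 = (-(1/9)u - 5/9)(-9u² + 144u - 495) + (0)
Last nonzero remainder: -9u² + 144u - 495. Dividing through by -9 gives the monic gcd u² - 16u + 55.
Then lcm(f, g) = f·g / gcd(f, g); expanding and making the result monic gives the answer.

u⁴ - 3u³ - 113u² + 75u + 2200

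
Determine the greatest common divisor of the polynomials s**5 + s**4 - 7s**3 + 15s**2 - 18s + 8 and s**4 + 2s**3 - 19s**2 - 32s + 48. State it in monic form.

By polynomial division,
  s**5 + s**4 - 7s**3 + 15s**2 - 18s + 8 = (s - 1)(s**4 + 2s**3 - 19s**2 - 32s + 48) + (14s**3 + 28s**2 - 98s + 56)
  s**4 + 2s**3 - 19s**2 - 32s + 48 = ((1/14)s)(14s**3 + 28s**2 - 98s + 56) + (-12s**2 - 36s + 48)
  14s**3 + 28s**2 - 98s + 56 = (-(7/6)s + 7/6)(-12s**2 - 36s + 48) + (0)
Last nonzero remainder: -12s**2 - 36s + 48. Dividing through by -12 gives the monic gcd s**2 + 3s - 4.

s**2 + 3s - 4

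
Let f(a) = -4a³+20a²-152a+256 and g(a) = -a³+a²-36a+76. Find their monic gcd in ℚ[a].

a-2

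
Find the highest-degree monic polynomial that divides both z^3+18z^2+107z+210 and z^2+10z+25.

Euclidean algorithm in ℚ[z]:
  z^3+18z^2+107z+210 = (z+8)(z^2+10z+25) + (2z+10)
  z^2+10z+25 = ((1/2)z+5/2)(2z+10) + (0)
Last nonzero remainder: 2z+10. Dividing through by 2 gives the monic gcd z+5.

z+5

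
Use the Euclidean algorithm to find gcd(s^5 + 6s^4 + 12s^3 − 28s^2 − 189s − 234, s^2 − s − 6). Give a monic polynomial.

s^2 − s − 6

Apply the Euclidean algorithm:
  s^5 + 6s^4 + 12s^3 − 28s^2 − 189s − 234 = (s^3 + 7s^2 + 25s + 39)(s^2 − s − 6) + (0)
The last nonzero remainder s^2 − s − 6 is already monic.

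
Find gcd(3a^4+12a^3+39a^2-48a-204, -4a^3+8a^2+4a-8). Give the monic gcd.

a-2

Apply the Euclidean algorithm:
  3a^4+12a^3+39a^2-48a-204 = (-(3/4)a-9/2)(-4a^3+8a^2+4a-8) + (78a^2-36a-240)
  -4a^3+8a^2+4a-8 = (-(2/39)a+40/507)(78a^2-36a-240) + (-(924/169)a+1848/169)
  78a^2-36a-240 = (-(2197/154)a-1690/77)(-(924/169)a+1848/169) + (0)
Last nonzero remainder: -(924/169)a+1848/169. Dividing through by -924/169 gives the monic gcd a-2.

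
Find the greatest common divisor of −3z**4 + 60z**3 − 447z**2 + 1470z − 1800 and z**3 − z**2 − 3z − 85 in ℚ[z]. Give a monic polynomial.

z − 5

Euclidean algorithm in ℚ[z]:
  −3z**4 + 60z**3 − 447z**2 + 1470z − 1800 = (−3z + 57)(z**3 − z**2 − 3z − 85) + (−399z**2 + 1386z + 3045)
  z**3 − z**2 − 3z − 85 = (−(1/399)z − 47/7581)(−399z**2 + 1386z + 3045) + ((4774/361)z − 23870/361)
  −399z**2 + 1386z + 3045 = (−(20577/682)z − 31407/682)((4774/361)z − 23870/361) + (0)
Last nonzero remainder: (4774/361)z − 23870/361. Dividing through by 4774/361 gives the monic gcd z − 5.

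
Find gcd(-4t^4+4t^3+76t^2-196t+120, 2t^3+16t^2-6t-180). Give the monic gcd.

By polynomial division,
  -4t^4+4t^3+76t^2-196t+120 = (-2t+18)(2t^3+16t^2-6t-180) + (-224t^2-448t+3360)
  2t^3+16t^2-6t-180 = (-(1/112)t-3/56)(-224t^2-448t+3360) + (0)
Last nonzero remainder: -224t^2-448t+3360. Dividing through by -224 gives the monic gcd t^2+2t-15.

t^2+2t-15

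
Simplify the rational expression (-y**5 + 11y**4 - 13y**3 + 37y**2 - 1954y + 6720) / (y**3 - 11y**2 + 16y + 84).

(-y**3 - 2y**2 + 3y + 160)/(y + 2)

By polynomial division,
  -y**5 + 11y**4 - 13y**3 + 37y**2 - 1954y + 6720 = (-y**2 + 3)(y**3 - 11y**2 + 16y + 84) + (154y**2 - 2002y + 6468)
  y**3 - 11y**2 + 16y + 84 = ((1/154)y + 1/77)(154y**2 - 2002y + 6468) + (0)
Last nonzero remainder: 154y**2 - 2002y + 6468. Dividing through by 154 gives the monic gcd y**2 - 13y + 42.
Cancel y**2 - 13y + 42 from numerator and denominator to get the reduced form.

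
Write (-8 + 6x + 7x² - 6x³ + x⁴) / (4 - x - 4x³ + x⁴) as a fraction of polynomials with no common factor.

By polynomial division,
  x⁴ - 6x³ + 7x² + 6x - 8 = (x⁴ - 4x³ - x + 4) + (-2x³ + 7x² + 7x - 12)
  x⁴ - 4x³ - x + 4 = (-(1/2)x + 1/4)(-2x³ + 7x² + 7x - 12) + ((7/4)x² - (35/4)x + 7)
  -2x³ + 7x² + 7x - 12 = (-(8/7)x - 12/7)((7/4)x² - (35/4)x + 7) + (0)
Last nonzero remainder: (7/4)x² - (35/4)x + 7. Dividing through by 7/4 gives the monic gcd x² - 5x + 4.
Cancel x² - 5x + 4 from numerator and denominator to get the reduced form.

(-2 - x + x²)/(1 + x + x²)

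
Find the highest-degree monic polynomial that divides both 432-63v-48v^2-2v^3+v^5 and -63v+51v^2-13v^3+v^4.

Repeated division with remainder:
  v^5-2v^3-48v^2-63v+432 = (v+13)(v^4-13v^3+51v^2-63v) + (116v^3-648v^2+756v+432)
  v^4-13v^3+51v^2-63v = ((1/116)v-215/3364)(116v^3-648v^2+756v+432) + ((2580/841)v^2-(15480/841)v+23220/841)
  116v^3-648v^2+756v+432 = ((24389/645)v+3364/215)((2580/841)v^2-(15480/841)v+23220/841) + (0)
Last nonzero remainder: (2580/841)v^2-(15480/841)v+23220/841. Dividing through by 2580/841 gives the monic gcd v^2-6v+9.

9-6v+v^2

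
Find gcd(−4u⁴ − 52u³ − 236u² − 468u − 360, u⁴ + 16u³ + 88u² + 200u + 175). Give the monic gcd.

u² + 4u + 5

By polynomial division,
  −4u⁴ − 52u³ − 236u² − 468u − 360 = (−4)(u⁴ + 16u³ + 88u² + 200u + 175) + (12u³ + 116u² + 332u + 340)
  u⁴ + 16u³ + 88u² + 200u + 175 = ((1/12)u + 19/36)(12u³ + 116u² + 332u + 340) + (−(8/9)u² − (32/9)u − 40/9)
  12u³ + 116u² + 332u + 340 = (−(27/2)u − 153/2)(−(8/9)u² − (32/9)u − 40/9) + (0)
Last nonzero remainder: −(8/9)u² − (32/9)u − 40/9. Dividing through by −8/9 gives the monic gcd u² + 4u + 5.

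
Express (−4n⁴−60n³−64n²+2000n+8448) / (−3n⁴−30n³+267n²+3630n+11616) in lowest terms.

(4n−24)/(3n−33)

Euclidean algorithm in ℚ[n]:
  −4n⁴−60n³−64n²+2000n+8448 = (4/3)(−3n⁴−30n³+267n²+3630n+11616) + (−20n³−420n²−2840n−7040)
  −3n⁴−30n³+267n²+3630n+11616 = ((3/20)n−33/20)(−20n³−420n²−2840n−7040) + (0)
Last nonzero remainder: −20n³−420n²−2840n−7040. Dividing through by −20 gives the monic gcd n³+21n²+142n+352.
Cancel n³+21n²+142n+352 from numerator and denominator to get the reduced form.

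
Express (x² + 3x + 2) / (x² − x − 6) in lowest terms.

(x + 1)/(x − 3)

By polynomial division,
  x² + 3x + 2 = (x² − x − 6) + (4x + 8)
  x² − x − 6 = ((1/4)x − 3/4)(4x + 8) + (0)
Last nonzero remainder: 4x + 8. Dividing through by 4 gives the monic gcd x + 2.
Cancel x + 2 from numerator and denominator to get the reduced form.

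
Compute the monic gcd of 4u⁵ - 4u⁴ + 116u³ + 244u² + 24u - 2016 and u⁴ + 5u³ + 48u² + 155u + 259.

Euclidean algorithm in ℚ[u]:
  4u⁵ - 4u⁴ + 116u³ + 244u² + 24u - 2016 = (4u - 24)(u⁴ + 5u³ + 48u² + 155u + 259) + (44u³ + 776u² + 2708u + 4200)
  u⁴ + 5u³ + 48u² + 155u + 259 = ((1/44)u - 139/484)(44u³ + 776u² + 2708u + 4200) + ((25327/121)u² + (101308/121)u + 177289/121)
  44u³ + 776u² + 2708u + 4200 = ((5324/25327)u + 72600/25327)((25327/121)u² + (101308/121)u + 177289/121) + (0)
Last nonzero remainder: (25327/121)u² + (101308/121)u + 177289/121. Dividing through by 25327/121 gives the monic gcd u² + 4u + 7.

u² + 4u + 7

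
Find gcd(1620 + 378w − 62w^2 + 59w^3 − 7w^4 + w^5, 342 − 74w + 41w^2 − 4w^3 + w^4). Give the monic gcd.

18 − 2w + w^2

Apply the Euclidean algorithm:
  w^5 − 7w^4 + 59w^3 − 62w^2 + 378w + 1620 = (w − 3)(w^4 − 4w^3 + 41w^2 − 74w + 342) + (6w^3 + 135w^2 − 186w + 2646)
  w^4 − 4w^3 + 41w^2 − 74w + 342 = ((1/6)w − 53/12)(6w^3 + 135w^2 − 186w + 2646) + ((2673/4)w^2 − (2673/2)w + 24057/2)
  6w^3 + 135w^2 − 186w + 2646 = ((8/891)w + 196/891)((2673/4)w^2 − (2673/2)w + 24057/2) + (0)
Last nonzero remainder: (2673/4)w^2 − (2673/2)w + 24057/2. Dividing through by 2673/4 gives the monic gcd w^2 − 2w + 18.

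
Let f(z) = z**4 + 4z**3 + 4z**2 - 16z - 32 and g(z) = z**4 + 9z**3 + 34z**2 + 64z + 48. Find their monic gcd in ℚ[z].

z**3 + 6z**2 + 16z + 16

Apply the Euclidean algorithm:
  z**4 + 4z**3 + 4z**2 - 16z - 32 = (z**4 + 9z**3 + 34z**2 + 64z + 48) + (-5z**3 - 30z**2 - 80z - 80)
  z**4 + 9z**3 + 34z**2 + 64z + 48 = (-(1/5)z - 3/5)(-5z**3 - 30z**2 - 80z - 80) + (0)
Last nonzero remainder: -5z**3 - 30z**2 - 80z - 80. Dividing through by -5 gives the monic gcd z**3 + 6z**2 + 16z + 16.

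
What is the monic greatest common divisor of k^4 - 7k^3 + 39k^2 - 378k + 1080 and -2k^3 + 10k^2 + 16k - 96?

k - 4

Apply the Euclidean algorithm:
  k^4 - 7k^3 + 39k^2 - 378k + 1080 = (-(1/2)k + 1)(-2k^3 + 10k^2 + 16k - 96) + (37k^2 - 442k + 1176)
  -2k^3 + 10k^2 + 16k - 96 = (-(2/37)k - 514/1369)(37k^2 - 442k + 1176) + (-(118260/1369)k + 473040/1369)
  37k^2 - 442k + 1176 = (-(50653/118260)k + 67081/19710)(-(118260/1369)k + 473040/1369) + (0)
Last nonzero remainder: -(118260/1369)k + 473040/1369. Dividing through by -118260/1369 gives the monic gcd k - 4.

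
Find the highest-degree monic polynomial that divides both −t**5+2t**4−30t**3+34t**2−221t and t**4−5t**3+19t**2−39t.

Repeated division with remainder:
  −t**5+2t**4−30t**3+34t**2−221t = (−t−3)(t**4−5t**3+19t**2−39t) + (−26t**3+52t**2−338t)
  t**4−5t**3+19t**2−39t = (−(1/26)t+3/26)(−26t**3+52t**2−338t) + (0)
Last nonzero remainder: −26t**3+52t**2−338t. Dividing through by −26 gives the monic gcd t**3−2t**2+13t.

t**3−2t**2+13t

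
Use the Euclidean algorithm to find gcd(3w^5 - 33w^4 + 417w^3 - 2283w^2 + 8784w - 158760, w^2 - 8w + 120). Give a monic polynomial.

Euclidean algorithm in ℚ[w]:
  3w^5 - 33w^4 + 417w^3 - 2283w^2 + 8784w - 158760 = (3w^3 - 9w^2 - 15w - 1323)(w^2 - 8w + 120) + (0)
The last nonzero remainder w^2 - 8w + 120 is already monic.

w^2 - 8w + 120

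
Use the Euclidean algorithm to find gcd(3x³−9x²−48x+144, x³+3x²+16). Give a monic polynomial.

Apply the Euclidean algorithm:
  3x³−9x²−48x+144 = (3)(x³+3x²+16) + (−18x²−48x+96)
  x³+3x²+16 = (−(1/18)x−1/54)(−18x²−48x+96) + ((40/9)x+160/9)
  −18x²−48x+96 = (−(81/20)x+27/5)((40/9)x+160/9) + (0)
Last nonzero remainder: (40/9)x+160/9. Dividing through by 40/9 gives the monic gcd x+4.

x+4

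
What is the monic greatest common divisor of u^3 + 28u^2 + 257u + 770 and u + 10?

Euclidean algorithm in ℚ[u]:
  u^3 + 28u^2 + 257u + 770 = (u^2 + 18u + 77)(u + 10) + (0)
The last nonzero remainder u + 10 is already monic.

u + 10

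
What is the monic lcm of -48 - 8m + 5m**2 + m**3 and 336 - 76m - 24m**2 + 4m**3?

Euclidean algorithm in ℚ[m]:
  m**3 + 5m**2 - 8m - 48 = (1/4)(4m**3 - 24m**2 - 76m + 336) + (11m**2 + 11m - 132)
  4m**3 - 24m**2 - 76m + 336 = ((4/11)m - 28/11)(11m**2 + 11m - 132) + (0)
Last nonzero remainder: 11m**2 + 11m - 132. Dividing through by 11 gives the monic gcd m**2 + m - 12.
Then lcm(f, g) = f·g / gcd(f, g); expanding and making the result monic gives the answer.

336 + 8m - 43m**2 - 2m**3 + m**4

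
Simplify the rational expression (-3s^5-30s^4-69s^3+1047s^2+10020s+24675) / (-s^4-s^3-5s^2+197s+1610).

(3s^3+36s^2+246s+705)/(s^2+3s+46)

Euclidean algorithm in ℚ[s]:
  -3s^5-30s^4-69s^3+1047s^2+10020s+24675 = (3s+27)(-s^4-s^3-5s^2+197s+1610) + (-27s^3+591s^2-129s-18795)
  -s^4-s^3-5s^2+197s+1610 = ((1/27)s+206/243)(-27s^3+591s^2-129s-18795) + (-(40600/81)s^2+(81200/81)s+1421000/81)
  -27s^3+591s^2-129s-18795 = ((2187/40600)s-43497/40600)(-(40600/81)s^2+(81200/81)s+1421000/81) + (0)
Last nonzero remainder: -(40600/81)s^2+(81200/81)s+1421000/81. Dividing through by -40600/81 gives the monic gcd s^2-2s-35.
Cancel s^2-2s-35 from numerator and denominator to get the reduced form.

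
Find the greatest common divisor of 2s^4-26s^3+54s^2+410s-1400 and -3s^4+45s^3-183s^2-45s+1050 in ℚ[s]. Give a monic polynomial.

By polynomial division,
  2s^4-26s^3+54s^2+410s-1400 = (-2/3)(-3s^4+45s^3-183s^2-45s+1050) + (4s^3-68s^2+380s-700)
  -3s^4+45s^3-183s^2-45s+1050 = (-(3/4)s-3/2)(4s^3-68s^2+380s-700) + (0)
Last nonzero remainder: 4s^3-68s^2+380s-700. Dividing through by 4 gives the monic gcd s^3-17s^2+95s-175.

s^3-17s^2+95s-175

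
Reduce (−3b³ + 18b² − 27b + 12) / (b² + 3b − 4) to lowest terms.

(−3b² + 15b − 12)/(b + 4)

By polynomial division,
  −3b³ + 18b² − 27b + 12 = (−3b + 27)(b² + 3b − 4) + (−120b + 120)
  b² + 3b − 4 = (−(1/120)b − 1/30)(−120b + 120) + (0)
Last nonzero remainder: −120b + 120. Dividing through by −120 gives the monic gcd b − 1.
Cancel b − 1 from numerator and denominator to get the reduced form.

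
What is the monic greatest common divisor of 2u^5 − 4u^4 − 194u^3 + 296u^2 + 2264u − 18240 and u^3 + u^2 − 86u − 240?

By polynomial division,
  2u^5 − 4u^4 − 194u^3 + 296u^2 + 2264u − 18240 = (2u^2 − 6u − 16)(u^3 + u^2 − 86u − 240) + (276u^2 − 552u − 22080)
  u^3 + u^2 − 86u − 240 = ((1/276)u + 1/92)(276u^2 − 552u − 22080) + (0)
Last nonzero remainder: 276u^2 − 552u − 22080. Dividing through by 276 gives the monic gcd u^2 − 2u − 80.

u^2 − 2u − 80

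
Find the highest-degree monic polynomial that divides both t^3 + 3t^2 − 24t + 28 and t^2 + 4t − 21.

Repeated division with remainder:
  t^3 + 3t^2 − 24t + 28 = (t − 1)(t^2 + 4t − 21) + (t + 7)
  t^2 + 4t − 21 = (t − 3)(t + 7) + (0)
The last nonzero remainder t + 7 is already monic.

t + 7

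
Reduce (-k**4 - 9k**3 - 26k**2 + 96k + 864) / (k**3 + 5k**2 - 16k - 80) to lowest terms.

By polynomial division,
  -k**4 - 9k**3 - 26k**2 + 96k + 864 = (-k - 4)(k**3 + 5k**2 - 16k - 80) + (-22k**2 - 48k + 544)
  k**3 + 5k**2 - 16k - 80 = (-(1/22)k - 31/242)(-22k**2 - 48k + 544) + ((312/121)k - 1248/121)
  -22k**2 - 48k + 544 = (-(1331/156)k - 2057/39)((312/121)k - 1248/121) + (0)
Last nonzero remainder: (312/121)k - 1248/121. Dividing through by 312/121 gives the monic gcd k - 4.
Cancel k - 4 from numerator and denominator to get the reduced form.

(-k**3 - 13k**2 - 78k - 216)/(k**2 + 9k + 20)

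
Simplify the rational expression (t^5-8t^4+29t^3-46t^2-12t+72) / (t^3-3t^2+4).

(t^3-7t^2+24t-36)/(t-2)

Apply the Euclidean algorithm:
  t^5-8t^4+29t^3-46t^2-12t+72 = (t^2-5t+14)(t^3-3t^2+4) + (-8t^2+8t+16)
  t^3-3t^2+4 = (-(1/8)t+1/4)(-8t^2+8t+16) + (0)
Last nonzero remainder: -8t^2+8t+16. Dividing through by -8 gives the monic gcd t^2-t-2.
Cancel t^2-t-2 from numerator and denominator to get the reduced form.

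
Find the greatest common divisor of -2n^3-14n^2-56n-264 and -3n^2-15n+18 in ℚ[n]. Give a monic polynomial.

n+6

Repeated division with remainder:
  -2n^3-14n^2-56n-264 = ((2/3)n+4/3)(-3n^2-15n+18) + (-48n-288)
  -3n^2-15n+18 = ((1/16)n-1/16)(-48n-288) + (0)
Last nonzero remainder: -48n-288. Dividing through by -48 gives the monic gcd n+6.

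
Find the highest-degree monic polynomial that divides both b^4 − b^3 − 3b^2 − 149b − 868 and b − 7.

b − 7

By polynomial division,
  b^4 − b^3 − 3b^2 − 149b − 868 = (b^3 + 6b^2 + 39b + 124)(b − 7) + (0)
The last nonzero remainder b − 7 is already monic.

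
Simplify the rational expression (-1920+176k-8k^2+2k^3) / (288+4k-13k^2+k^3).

Euclidean algorithm in ℚ[k]:
  2k^3-8k^2+176k-1920 = (2)(k^3-13k^2+4k+288) + (18k^2+168k-2496)
  k^3-13k^2+4k+288 = ((1/18)k-67/54)(18k^2+168k-2496) + ((3160/9)k-25280/9)
  18k^2+168k-2496 = ((81/1580)k+351/395)((3160/9)k-25280/9) + (0)
Last nonzero remainder: (3160/9)k-25280/9. Dividing through by 3160/9 gives the monic gcd k-8.
Cancel k-8 from numerator and denominator to get the reduced form.

(240+8k+2k^2)/(-36-5k+k^2)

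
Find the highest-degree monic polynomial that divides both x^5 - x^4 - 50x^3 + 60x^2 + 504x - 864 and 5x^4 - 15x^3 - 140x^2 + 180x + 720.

x^3 - 5x^2 - 18x + 72

By polynomial division,
  x^5 - x^4 - 50x^3 + 60x^2 + 504x - 864 = ((1/5)x + 2/5)(5x^4 - 15x^3 - 140x^2 + 180x + 720) + (-16x^3 + 80x^2 + 288x - 1152)
  5x^4 - 15x^3 - 140x^2 + 180x + 720 = (-(5/16)x - 5/8)(-16x^3 + 80x^2 + 288x - 1152) + (0)
Last nonzero remainder: -16x^3 + 80x^2 + 288x - 1152. Dividing through by -16 gives the monic gcd x^3 - 5x^2 - 18x + 72.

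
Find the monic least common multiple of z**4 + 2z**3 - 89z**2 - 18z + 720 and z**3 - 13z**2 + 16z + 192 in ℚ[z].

z**5 - 6z**4 - 105z**3 + 694z**2 + 864z - 5760

By polynomial division,
  z**4 + 2z**3 - 89z**2 - 18z + 720 = (z + 15)(z**3 - 13z**2 + 16z + 192) + (90z**2 - 450z - 2160)
  z**3 - 13z**2 + 16z + 192 = ((1/90)z - 4/45)(90z**2 - 450z - 2160) + (0)
Last nonzero remainder: 90z**2 - 450z - 2160. Dividing through by 90 gives the monic gcd z**2 - 5z - 24.
Then lcm(f, g) = f·g / gcd(f, g); expanding and making the result monic gives the answer.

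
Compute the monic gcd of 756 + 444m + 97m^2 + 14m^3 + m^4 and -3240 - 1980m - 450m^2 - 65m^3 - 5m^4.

Apply the Euclidean algorithm:
  m^4 + 14m^3 + 97m^2 + 444m + 756 = (-1/5)(-5m^4 - 65m^3 - 450m^2 - 1980m - 3240) + (m^3 + 7m^2 + 48m + 108)
  -5m^4 - 65m^3 - 450m^2 - 1980m - 3240 = (-5m - 30)(m^3 + 7m^2 + 48m + 108) + (0)
The last nonzero remainder m^3 + 7m^2 + 48m + 108 is already monic.

108 + 48m + 7m^2 + m^3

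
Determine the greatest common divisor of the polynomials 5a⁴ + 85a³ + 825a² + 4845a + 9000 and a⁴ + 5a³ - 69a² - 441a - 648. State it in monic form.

a² + 11a + 24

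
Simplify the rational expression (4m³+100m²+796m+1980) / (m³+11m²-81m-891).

By polynomial division,
  4m³+100m²+796m+1980 = (4)(m³+11m²-81m-891) + (56m²+1120m+5544)
  m³+11m²-81m-891 = ((1/56)m-9/56)(56m²+1120m+5544) + (0)
Last nonzero remainder: 56m²+1120m+5544. Dividing through by 56 gives the monic gcd m²+20m+99.
Cancel m²+20m+99 from numerator and denominator to get the reduced form.

(4m+20)/(m-9)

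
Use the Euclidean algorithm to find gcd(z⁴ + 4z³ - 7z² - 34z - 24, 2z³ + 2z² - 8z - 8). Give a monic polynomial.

z² + 3z + 2

Repeated division with remainder:
  z⁴ + 4z³ - 7z² - 34z - 24 = ((1/2)z + 3/2)(2z³ + 2z² - 8z - 8) + (-6z² - 18z - 12)
  2z³ + 2z² - 8z - 8 = (-(1/3)z + 2/3)(-6z² - 18z - 12) + (0)
Last nonzero remainder: -6z² - 18z - 12. Dividing through by -6 gives the monic gcd z² + 3z + 2.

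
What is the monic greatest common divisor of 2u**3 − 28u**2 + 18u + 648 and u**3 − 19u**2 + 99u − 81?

Euclidean algorithm in ℚ[u]:
  2u**3 − 28u**2 + 18u + 648 = (2)(u**3 − 19u**2 + 99u − 81) + (10u**2 − 180u + 810)
  u**3 − 19u**2 + 99u − 81 = ((1/10)u − 1/10)(10u**2 − 180u + 810) + (0)
Last nonzero remainder: 10u**2 − 180u + 810. Dividing through by 10 gives the monic gcd u**2 − 18u + 81.

u**2 − 18u + 81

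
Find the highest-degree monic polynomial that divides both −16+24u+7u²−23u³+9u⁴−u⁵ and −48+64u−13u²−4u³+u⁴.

4−5u+u²

Euclidean algorithm in ℚ[u]:
  −u⁵+9u⁴−23u³+7u²+24u−16 = (−u+5)(u⁴−4u³−13u²+64u−48) + (−16u³+136u²−344u+224)
  u⁴−4u³−13u²+64u−48 = (−(1/16)u−9/32)(−16u³+136u²−344u+224) + ((15/4)u²−(75/4)u+15)
  −16u³+136u²−344u+224 = (−(64/15)u+224/15)((15/4)u²−(75/4)u+15) + (0)
Last nonzero remainder: (15/4)u²−(75/4)u+15. Dividing through by 15/4 gives the monic gcd u²−5u+4.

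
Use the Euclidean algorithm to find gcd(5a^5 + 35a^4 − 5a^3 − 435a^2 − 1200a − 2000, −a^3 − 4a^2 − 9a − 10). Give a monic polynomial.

Repeated division with remainder:
  5a^5 + 35a^4 − 5a^3 − 435a^2 − 1200a − 2000 = (−5a^2 − 15a + 110)(−a^3 − 4a^2 − 9a − 10) + (−180a^2 − 360a − 900)
  −a^3 − 4a^2 − 9a − 10 = ((1/180)a + 1/90)(−180a^2 − 360a − 900) + (0)
Last nonzero remainder: −180a^2 − 360a − 900. Dividing through by −180 gives the monic gcd a^2 + 2a + 5.

a^2 + 2a + 5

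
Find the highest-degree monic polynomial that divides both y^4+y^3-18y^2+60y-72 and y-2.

Euclidean algorithm in ℚ[y]:
  y^4+y^3-18y^2+60y-72 = (y^3+3y^2-12y+36)(y-2) + (0)
The last nonzero remainder y-2 is already monic.

y-2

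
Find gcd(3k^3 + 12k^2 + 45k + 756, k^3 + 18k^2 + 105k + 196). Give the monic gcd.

Repeated division with remainder:
  3k^3 + 12k^2 + 45k + 756 = (3)(k^3 + 18k^2 + 105k + 196) + (-42k^2 - 270k + 168)
  k^3 + 18k^2 + 105k + 196 = (-(1/42)k - 27/98)(-42k^2 - 270k + 168) + ((1696/49)k + 1696/7)
  -42k^2 - 270k + 168 = (-(1029/848)k + 147/212)((1696/49)k + 1696/7) + (0)
Last nonzero remainder: (1696/49)k + 1696/7. Dividing through by 1696/49 gives the monic gcd k + 7.

k + 7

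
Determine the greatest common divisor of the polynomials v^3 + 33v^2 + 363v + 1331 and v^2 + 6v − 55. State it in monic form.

Apply the Euclidean algorithm:
  v^3 + 33v^2 + 363v + 1331 = (v + 27)(v^2 + 6v − 55) + (256v + 2816)
  v^2 + 6v − 55 = ((1/256)v − 5/256)(256v + 2816) + (0)
Last nonzero remainder: 256v + 2816. Dividing through by 256 gives the monic gcd v + 11.

v + 11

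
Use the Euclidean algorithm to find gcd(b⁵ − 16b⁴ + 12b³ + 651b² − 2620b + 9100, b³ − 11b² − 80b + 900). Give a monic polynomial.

Repeated division with remainder:
  b⁵ − 16b⁴ + 12b³ + 651b² − 2620b + 9100 = (b² − 5b + 37)(b³ − 11b² − 80b + 900) + (−242b² + 4840b − 24200)
  b³ − 11b² − 80b + 900 = (−(1/242)b − 9/242)(−242b² + 4840b − 24200) + (0)
Last nonzero remainder: −242b² + 4840b − 24200. Dividing through by −242 gives the monic gcd b² − 20b + 100.

b² − 20b + 100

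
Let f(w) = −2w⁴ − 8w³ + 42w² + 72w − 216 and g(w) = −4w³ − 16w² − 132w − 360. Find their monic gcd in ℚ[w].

By polynomial division,
  −2w⁴ − 8w³ + 42w² + 72w − 216 = ((1/2)w)(−4w³ − 16w² − 132w − 360) + (108w² + 252w − 216)
  −4w³ − 16w² − 132w − 360 = (−(1/27)w − 5/81)(108w² + 252w − 216) + (−(1120/9)w − 1120/3)
  108w² + 252w − 216 = (−(243/280)w + 81/140)(−(1120/9)w − 1120/3) + (0)
Last nonzero remainder: −(1120/9)w − 1120/3. Dividing through by −1120/9 gives the monic gcd w + 3.

w + 3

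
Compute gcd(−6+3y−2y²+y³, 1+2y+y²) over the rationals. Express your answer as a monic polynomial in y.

1

Euclidean algorithm in ℚ[y]:
  y³−2y²+3y−6 = (y−4)(y²+2y+1) + (10y−2)
  y²+2y+1 = ((1/10)y+11/50)(10y−2) + (36/25)
  10y−2 = ((125/18)y−25/18)(36/25) + (0)
The last nonzero remainder is the constant 36/25, so the polynomials are coprime and gcd = 1.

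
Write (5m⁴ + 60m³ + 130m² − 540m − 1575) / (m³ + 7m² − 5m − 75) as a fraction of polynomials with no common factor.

(5m² + 50m + 105)/(m + 5)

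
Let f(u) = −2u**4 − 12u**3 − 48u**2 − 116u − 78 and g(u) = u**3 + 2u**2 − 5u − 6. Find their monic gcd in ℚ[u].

By polynomial division,
  −2u**4 − 12u**3 − 48u**2 − 116u − 78 = (−2u − 8)(u**3 + 2u**2 − 5u − 6) + (−42u**2 − 168u − 126)
  u**3 + 2u**2 − 5u − 6 = (−(1/42)u + 1/21)(−42u**2 − 168u − 126) + (0)
Last nonzero remainder: −42u**2 − 168u − 126. Dividing through by −42 gives the monic gcd u**2 + 4u + 3.

u**2 + 4u + 3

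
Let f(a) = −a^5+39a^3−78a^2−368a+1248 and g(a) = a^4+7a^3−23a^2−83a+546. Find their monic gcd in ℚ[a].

Apply the Euclidean algorithm:
  −a^5+39a^3−78a^2−368a+1248 = (−a+7)(a^4+7a^3−23a^2−83a+546) + (−33a^3+759a−2574)
  a^4+7a^3−23a^2−83a+546 = (−(1/33)a−7/33)(−33a^3+759a−2574) + (0)
Last nonzero remainder: −33a^3+759a−2574. Dividing through by −33 gives the monic gcd a^3−23a+78.

a^3−23a+78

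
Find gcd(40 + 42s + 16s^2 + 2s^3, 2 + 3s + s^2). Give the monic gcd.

Euclidean algorithm in ℚ[s]:
  2s^3 + 16s^2 + 42s + 40 = (2s + 10)(s^2 + 3s + 2) + (8s + 20)
  s^2 + 3s + 2 = ((1/8)s + 1/16)(8s + 20) + (3/4)
  8s + 20 = ((32/3)s + 80/3)(3/4) + (0)
The last nonzero remainder is the constant 3/4, so the polynomials are coprime and gcd = 1.

1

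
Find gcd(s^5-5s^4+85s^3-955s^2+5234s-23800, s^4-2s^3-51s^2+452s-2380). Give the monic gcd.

s^3-12s^2+69s-238

Repeated division with remainder:
  s^5-5s^4+85s^3-955s^2+5234s-23800 = (s-3)(s^4-2s^3-51s^2+452s-2380) + (130s^3-1560s^2+8970s-30940)
  s^4-2s^3-51s^2+452s-2380 = ((1/130)s+1/13)(130s^3-1560s^2+8970s-30940) + (0)
Last nonzero remainder: 130s^3-1560s^2+8970s-30940. Dividing through by 130 gives the monic gcd s^3-12s^2+69s-238.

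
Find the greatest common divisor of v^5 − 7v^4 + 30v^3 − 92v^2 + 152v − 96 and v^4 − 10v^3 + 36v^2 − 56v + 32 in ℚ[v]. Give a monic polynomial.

v^3 − 6v^2 + 12v − 8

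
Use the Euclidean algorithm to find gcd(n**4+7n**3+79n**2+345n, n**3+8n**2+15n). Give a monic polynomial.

Repeated division with remainder:
  n**4+7n**3+79n**2+345n = (n-1)(n**3+8n**2+15n) + (72n**2+360n)
  n**3+8n**2+15n = ((1/72)n+1/24)(72n**2+360n) + (0)
Last nonzero remainder: 72n**2+360n. Dividing through by 72 gives the monic gcd n**2+5n.

n**2+5n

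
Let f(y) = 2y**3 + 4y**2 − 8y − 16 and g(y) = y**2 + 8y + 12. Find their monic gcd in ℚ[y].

y + 2

Repeated division with remainder:
  2y**3 + 4y**2 − 8y − 16 = (2y − 12)(y**2 + 8y + 12) + (64y + 128)
  y**2 + 8y + 12 = ((1/64)y + 3/32)(64y + 128) + (0)
Last nonzero remainder: 64y + 128. Dividing through by 64 gives the monic gcd y + 2.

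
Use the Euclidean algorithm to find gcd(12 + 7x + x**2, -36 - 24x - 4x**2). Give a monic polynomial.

Apply the Euclidean algorithm:
  x**2 + 7x + 12 = (-1/4)(-4x**2 - 24x - 36) + (x + 3)
  -4x**2 - 24x - 36 = (-4x - 12)(x + 3) + (0)
The last nonzero remainder x + 3 is already monic.

3 + x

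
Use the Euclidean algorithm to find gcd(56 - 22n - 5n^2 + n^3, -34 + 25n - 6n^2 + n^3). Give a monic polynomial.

Repeated division with remainder:
  n^3 - 5n^2 - 22n + 56 = (n^3 - 6n^2 + 25n - 34) + (n^2 - 47n + 90)
  n^3 - 6n^2 + 25n - 34 = (n + 41)(n^2 - 47n + 90) + (1862n - 3724)
  n^2 - 47n + 90 = ((1/1862)n - 45/1862)(1862n - 3724) + (0)
Last nonzero remainder: 1862n - 3724. Dividing through by 1862 gives the monic gcd n - 2.

-2 + n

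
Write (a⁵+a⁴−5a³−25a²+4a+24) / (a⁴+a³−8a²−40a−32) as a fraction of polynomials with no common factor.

By polynomial division,
  a⁵+a⁴−5a³−25a²+4a+24 = (a)(a⁴+a³−8a²−40a−32) + (3a³+15a²+36a+24)
  a⁴+a³−8a²−40a−32 = ((1/3)a−4/3)(3a³+15a²+36a+24) + (0)
Last nonzero remainder: 3a³+15a²+36a+24. Dividing through by 3 gives the monic gcd a³+5a²+12a+8.
Cancel a³+5a²+12a+8 from numerator and denominator to get the reduced form.

(a²−4a+3)/(a−4)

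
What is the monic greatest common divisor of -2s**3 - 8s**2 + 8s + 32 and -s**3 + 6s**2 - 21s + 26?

s - 2

By polynomial division,
  -2s**3 - 8s**2 + 8s + 32 = (2)(-s**3 + 6s**2 - 21s + 26) + (-20s**2 + 50s - 20)
  -s**3 + 6s**2 - 21s + 26 = ((1/20)s - 7/40)(-20s**2 + 50s - 20) + (-(45/4)s + 45/2)
  -20s**2 + 50s - 20 = ((16/9)s - 8/9)(-(45/4)s + 45/2) + (0)
Last nonzero remainder: -(45/4)s + 45/2. Dividing through by -45/4 gives the monic gcd s - 2.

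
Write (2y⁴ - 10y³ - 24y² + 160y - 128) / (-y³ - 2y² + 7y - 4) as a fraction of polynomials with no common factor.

(-2y² + 16y - 32)/(y - 1)

Apply the Euclidean algorithm:
  2y⁴ - 10y³ - 24y² + 160y - 128 = (-2y + 14)(-y³ - 2y² + 7y - 4) + (18y² + 54y - 72)
  -y³ - 2y² + 7y - 4 = (-(1/18)y + 1/18)(18y² + 54y - 72) + (0)
Last nonzero remainder: 18y² + 54y - 72. Dividing through by 18 gives the monic gcd y² + 3y - 4.
Cancel y² + 3y - 4 from numerator and denominator to get the reduced form.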